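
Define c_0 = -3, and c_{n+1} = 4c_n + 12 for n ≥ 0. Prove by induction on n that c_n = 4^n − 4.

Base case: c_0 = -3, and 4^0 − 4 = 1 − 4 = -3.
Assume c_k = 4^k − 4 for some k ≥ 0.
Then c_{k+1} = 4c_k + 12 = 4·(4^k − 4) + 12 = 4^{k+1} − 16 + 12 = 4^{k+1} − 4.
By induction, c_n = 4^n − 4 for all n ≥ 0.

c_n = 4^n − 4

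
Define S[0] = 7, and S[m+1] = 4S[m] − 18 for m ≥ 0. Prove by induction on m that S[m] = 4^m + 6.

Base case: S[0] = 7, and 4^0 + 6 = 1 + 6 = 7.
Assume S[j] = 4^j + 6 for some j ≥ 0.
Then S[j+1] = 4S[j] − 18 = 4·(4^j + 6) − 18 = 4^{j+1} + 24 − 18 = 4^{j+1} + 6.
By induction, S[m] = 4^m + 6 for all m ≥ 0.

S[m] = 4^m + 6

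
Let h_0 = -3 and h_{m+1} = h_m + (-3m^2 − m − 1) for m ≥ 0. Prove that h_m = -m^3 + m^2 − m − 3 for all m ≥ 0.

Base case: h_0 = -3, and -0^3 + 0^2 − 0 − 3 = -3.
Assume h_j = -j^3 + j^2 − j − 3.
Then h_{j+1} = h_j + (-3j^2 − j − 1) = (-j^3 + j^2 − j − 3) + (-3j^2 − j − 1) = -j^3 − 2j^2 − 2j − 4,
and -(j+1)^3 + (j+1)^2 − (j+1) − 3 = -j^3 − 2j^2 − 2j − 4.
This completes the inductive step, so h_m = -m^3 + m^2 − m − 3 for all m ≥ 0.

h_m = -m^3 + m^2 − m − 3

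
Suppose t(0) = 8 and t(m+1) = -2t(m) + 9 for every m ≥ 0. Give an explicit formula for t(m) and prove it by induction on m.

Claim: t(m) = 5·(-2)^m + 3.

Base case: t(0) = 8, and 5·(-2)^0 + 3 = 5 + 3 = 8.
Assume t(r) = 5·(-2)^r + 3 for some r ≥ 0.
Then t(r+1) = -2t(r) + 9 = -2·(5·(-2)^r + 3) + 9 = -10·(-2)^r − 6 + 9 = 5·(-2)^{r+1} + 3.
By induction, t(m) = 5·(-2)^m + 3 for all m ≥ 0.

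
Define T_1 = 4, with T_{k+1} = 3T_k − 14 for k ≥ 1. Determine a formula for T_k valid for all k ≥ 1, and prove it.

Claim: T_k = -3^k + 7.

Base case: T_1 = 4, and -3^1 + 7 = -3 + 7 = 4.
Assume T_r = -3^r + 7 for some r ≥ 1.
Then T_{r+1} = 3T_r − 14 = 3·(-3^r + 7) − 14 = -3^{r+1} + 21 − 14 = -3^{r+1} + 7.
So the formula holds for r+1, and by induction T_k = -3^k + 7 for all k ≥ 1.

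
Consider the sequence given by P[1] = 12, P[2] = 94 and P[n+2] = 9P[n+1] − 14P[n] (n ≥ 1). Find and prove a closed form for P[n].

Claim: P[n] = -2^n + 2·7^n.

Base cases: P[1] = 12 and -2^1 + 2·7^1 = 12; P[2] = 94 and -2^2 + 2·7^2 = 94.
Assume P[j] = -2^j + 2·7^j for all 1 ≤ j ≤ k, where k ≥ 2.
Then P[k+1] = 9P[k] − 14P[k−1] = 9·(-2^k + 2·7^k) − 14·(-2^{k−1} + 2·7^{k−1}) = -(9·2 − 14)2^{k−1} + 2·(9·7 − 14)7^{k−1} = -4·2^{k−1} + 98·7^{k−1} = -2^{k+1} + 2·7^{k+1}.
This completes the inductive step, so P[n] = -2^n + 2·7^n for all n ≥ 1.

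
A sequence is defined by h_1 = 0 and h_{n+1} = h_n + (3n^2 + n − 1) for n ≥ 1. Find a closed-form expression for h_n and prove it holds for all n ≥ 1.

Claim: h_n = n^3 − n^2 − n + 1.

Base case: h_1 = 0, and 1^3 − 1^2 − 1 + 1 = 0.
Assume h_k = k^3 − k^2 − k + 1.
Then h_{k+1} = h_k + (3k^2 + k − 1) = (k^3 − k^2 − k + 1) + (3k^2 + k − 1) = k^3 + 2k^2,
and (k+1)^3 − (k+1)^2 − (k+1) + 1 = k^3 + 2k^2.
By induction, h_n = n^3 − n^2 − n + 1 for all n ≥ 1.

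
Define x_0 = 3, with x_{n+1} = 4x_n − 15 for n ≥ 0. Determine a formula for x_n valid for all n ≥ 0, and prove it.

Claim: x_n = -2·4^n + 5.

Base case: x_0 = 3, and -2·4^0 + 5 = -2 + 5 = 3.
Assume x_j = -2·4^j + 5 for some j ≥ 0.
Then x_{j+1} = 4x_j − 15 = 4·(-2·4^j + 5) − 15 = -8·4^j + 20 − 15 = -2·4^{j+1} + 5.
This completes the inductive step, so x_n = -2·4^n + 5 for all n ≥ 0.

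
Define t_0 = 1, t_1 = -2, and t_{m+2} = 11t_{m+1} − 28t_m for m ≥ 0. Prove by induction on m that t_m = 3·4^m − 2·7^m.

Base cases: t_0 = 1 and 3·4^0 − 2·7^0 = 1; t_1 = -2 and 3·4^1 − 2·7^1 = -2.
Assume t_j = 3·4^j − 2·7^j for all 0 ≤ j ≤ r, where r ≥ 1.
Then t_{r+1} = 11t_r − 28t_{r−1} = 11·(3·4^r − 2·7^r) − 28·(3·4^{r−1} − 2·7^{r−1}) = 3·(11·4 − 28)4^{r−1} − 2·(11·7 − 28)7^{r−1} = 48·4^{r−1} − 98·7^{r−1} = 3·4^{r+1} − 2·7^{r+1}.
Hence t_m = 3·4^m − 2·7^m for every m ≥ 0, by strong induction.

t_m = 3·4^m − 2·7^m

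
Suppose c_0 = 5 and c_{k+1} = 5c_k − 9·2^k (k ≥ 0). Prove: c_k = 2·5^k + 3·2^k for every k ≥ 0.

Base case: c_0 = 5, and 2·5^0 + 3·2^0 = 2 + 3 = 5.
Assume c_r = 2·5^r + 3·2^r for some r ≥ 0.
Then c_{r+1} = 5c_r − 9·2^r = 5·(2·5^r + 3·2^r) − 9·2^r = 2·5^{r+1} + 15·2^r − 9·2^r = 2·5^{r+1} + 6·2^r = 2·5^{r+1} + 3·2^{r+1}.
Hence c_k = 2·5^k + 3·2^k for every k ≥ 0, by induction.

c_k = 2·5^k + 3·2^k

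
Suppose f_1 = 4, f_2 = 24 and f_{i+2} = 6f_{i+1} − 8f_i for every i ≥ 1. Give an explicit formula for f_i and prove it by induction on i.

Claim: f_i = 2·4^i − 2·2^i.

Base cases: f_1 = 4 and 2·4^1 − 2·2^1 = 4; f_2 = 24 and 2·4^2 − 2·2^2 = 24.
Assume f_j = 2·4^j − 2·2^j for all 1 ≤ j ≤ k, where k ≥ 2.
Then f_{k+1} = 6f_k − 8f_{k−1} = 6·(2·4^k − 2·2^k) − 8·(2·4^{k−1} − 2·2^{k−1}) = 2·(6·4 − 8)4^{k−1} − 2·(6·2 − 8)2^{k−1} = 32·4^{k−1} − 8·2^{k−1} = 2·4^{k+1} − 2·2^{k+1}.
By strong induction, f_i = 2·4^i − 2·2^i for all i ≥ 1.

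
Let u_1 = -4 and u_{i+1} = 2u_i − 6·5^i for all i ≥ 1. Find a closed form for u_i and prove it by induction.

Claim: u_i = 3·2^i − 2·5^i.

Base case: u_1 = -4, and 3·2^1 − 2·5^1 = 6 − 10 = -4.
Assume u_m = 3·2^m − 2·5^m for some m ≥ 1.
Then u_{m+1} = 2u_m − 6·5^m = 2·(3·2^m − 2·5^m) − 6·5^m = 3·2^{m+1} − 4·5^m − 6·5^m = 3·2^{m+1} − 10·5^m = 3·2^{m+1} − 2·5^{m+1}.
By induction, u_i = 3·2^i − 2·5^i for all i ≥ 1.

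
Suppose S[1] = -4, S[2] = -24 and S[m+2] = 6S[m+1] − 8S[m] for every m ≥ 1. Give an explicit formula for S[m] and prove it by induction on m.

Claim: S[m] = 2·2^m − 2·4^m.

Base cases: S[1] = -4 and 2·2^1 − 2·4^1 = -4; S[2] = -24 and 2·2^2 − 2·4^2 = -24.
Assume S[i] = 2·2^i − 2·4^i for all 1 ≤ i ≤ j, where j ≥ 2.
Then S[j+1] = 6S[j] − 8S[j−1] = 6·(2·2^j − 2·4^j) − 8·(2·2^{j−1} − 2·4^{j−1}) = 2·(6·2 − 8)2^{j−1} − 2·(6·4 − 8)4^{j−1} = 8·2^{j−1} − 32·4^{j−1} = 2·2^{j+1} − 2·4^{j+1}.
This completes the inductive step, so S[m] = 2·2^m − 2·4^m for all m ≥ 1.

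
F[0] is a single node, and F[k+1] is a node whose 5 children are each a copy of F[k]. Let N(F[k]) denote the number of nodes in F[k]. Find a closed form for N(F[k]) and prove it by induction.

Claim: N(F[k]) = (5^{k+1} − 1)/4.

Base case: N(F[0]) = 1, and (5^{0+1} − 1)/4 = 1.
Assume N(F[r]) = (5^{r+1} − 1)/4.
Then N(F[r+1]) = 1 + 5N(F[r]) = 1 + 5·(5^{r+1} − 1)/4 = 1 + (5^{r+2} − 5)/4 = (4 + 5^{r+2} − 5)/4 = (5^{r+2} − 1)/4.
So the formula holds for r+1, and by induction N(F[k]) = (5^{k+1} − 1)/4 for all k ≥ 0.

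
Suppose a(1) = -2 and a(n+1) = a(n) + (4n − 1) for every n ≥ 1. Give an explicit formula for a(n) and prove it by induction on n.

Claim: a(n) = 2n^2 − 3n − 1.

Base case: a(1) = -2, and 2·1^2 − 3·1 − 1 = -2.
Assume a(j) = 2j^2 − 3j − 1.
Then a(j+1) = a(j) + (4j − 1) = (2j^2 − 3j − 1) + (4j − 1) = 2j^2 + j − 2,
and 2·(j+1)^2 − 3·(j+1) − 1 = 2j^2 + j − 2.
Hence a(n) = 2n^2 − 3n − 1 for every n ≥ 1, by induction.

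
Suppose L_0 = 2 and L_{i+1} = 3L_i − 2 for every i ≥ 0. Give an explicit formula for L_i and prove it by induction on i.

Claim: L_i = 3^i + 1.

Base case: L_0 = 2, and 3^0 + 1 = 1 + 1 = 2.
Assume L_k = 3^k + 1 for some k ≥ 0.
Then L_{k+1} = 3L_k − 2 = 3·(3^k + 1) − 2 = 3^{k+1} + 3 − 2 = 3^{k+1} + 1.
Hence L_i = 3^i + 1 for every i ≥ 0, by induction.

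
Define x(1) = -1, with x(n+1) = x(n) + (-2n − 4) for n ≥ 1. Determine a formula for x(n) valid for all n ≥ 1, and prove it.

Claim: x(n) = -n^2 − 3n + 3.

Base case: x(1) = -1, and -1^2 − 3·1 + 3 = -1.
Assume x(r) = -r^2 − 3r + 3.
Then x(r+1) = x(r) + (-2r − 4) = (-r^2 − 3r + 3) + (-2r − 4) = -r^2 − 5r − 1,
and -(r+1)^2 − 3·(r+1) + 3 = -r^2 − 5r − 1.
By induction, x(n) = -n^2 − 3n + 3 for all n ≥ 1.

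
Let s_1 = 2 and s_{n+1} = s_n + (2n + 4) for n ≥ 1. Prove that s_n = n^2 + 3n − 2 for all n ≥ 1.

Base case: s_1 = 2, and 1^2 + 3·1 − 2 = 2.
Assume s_k = k^2 + 3k − 2.
Then s_{k+1} = s_k + (2k + 4) = (k^2 + 3k − 2) + (2k + 4) = k^2 + 5k + 2,
and (k+1)^2 + 3·(k+1) − 2 = k^2 + 5k + 2.
Hence s_n = n^2 + 3n − 2 for every n ≥ 1, by induction.

s_n = n^2 + 3n − 2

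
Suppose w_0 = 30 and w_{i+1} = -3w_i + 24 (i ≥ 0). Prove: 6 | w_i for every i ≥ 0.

Base case: w_0 = 30 = 6·5, so 6 | w_0.
Assume 6 | w_r, so w_r = 6t for some integer t.
Then w_{r+1} = -3w_r + 24 = -3·(6t) + 24 = 6(-3t + 4), so 6 | w_{r+1}.
This completes the inductive step, so 6 | w_i for all i ≥ 0.

6 | w_i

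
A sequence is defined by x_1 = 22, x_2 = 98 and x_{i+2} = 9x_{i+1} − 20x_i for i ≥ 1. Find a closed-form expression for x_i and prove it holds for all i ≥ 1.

Claim: x_i = 3·4^i + 2·5^i.

Base cases: x_1 = 22 and 3·4^1 + 2·5^1 = 22; x_2 = 98 and 3·4^2 + 2·5^2 = 98.
Assume x_j = 3·4^j + 2·5^j for all 1 ≤ j ≤ m, where m ≥ 2.
Then x_{m+1} = 9x_m − 20x_{m−1} = 9·(3·4^m + 2·5^m) − 20·(3·4^{m−1} + 2·5^{m−1}) = 3·(9·4 − 20)4^{m−1} + 2·(9·5 − 20)5^{m−1} = 48·4^{m−1} + 50·5^{m−1} = 3·4^{m+1} + 2·5^{m+1}.
This completes the inductive step, so x_i = 3·4^i + 2·5^i for all i ≥ 1.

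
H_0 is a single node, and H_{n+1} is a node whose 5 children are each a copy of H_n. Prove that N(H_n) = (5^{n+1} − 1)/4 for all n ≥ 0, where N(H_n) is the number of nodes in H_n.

Base case: N(H_0) = 1, and (5^{0+1} − 1)/4 = 1.
Assume N(H_r) = (5^{r+1} − 1)/4.
Then N(H_{r+1}) = 1 + 5N(H_r) = 1 + 5·(5^{r+1} − 1)/4 = 1 + (5^{r+2} − 5)/4 = (4 + 5^{r+2} − 5)/4 = (5^{r+2} − 1)/4.
By induction, N(H_n) = (5^{n+1} − 1)/4 for all n ≥ 0.

N(H_n) = (5^{n+1} − 1)/4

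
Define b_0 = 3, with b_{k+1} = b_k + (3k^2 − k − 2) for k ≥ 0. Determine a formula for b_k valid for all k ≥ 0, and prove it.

Claim: b_k = k^3 − 2k^2 − k + 3.

Base case: b_0 = 3, and 0^3 − 2·0^2 − 0 + 3 = 3.
Assume b_m = m^3 − 2m^2 − m + 3.
Then b_{m+1} = b_m + (3m^2 − m − 2) = (m^3 − 2m^2 − m + 3) + (3m^2 − m − 2) = m^3 + m^2 − 2m + 1,
and (m+1)^3 − 2·(m+1)^2 − (m+1) + 3 = m^3 + m^2 − 2m + 1.
This completes the inductive step, so b_k = k^3 − 2k^2 − k + 3 for all k ≥ 0.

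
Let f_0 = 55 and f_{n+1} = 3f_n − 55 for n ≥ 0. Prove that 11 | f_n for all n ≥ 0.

Base case: f_0 = 55 = 11·5, so 11 | f_0.
Assume 11 | f_k, so f_k = 11t for some integer t.
Then f_{k+1} = 3f_k − 55 = 3·(11t) − 55 = 11(3t − 5), so 11 | f_{k+1}.
Hence 11 | f_n for every n ≥ 0, by induction.

11 | f_n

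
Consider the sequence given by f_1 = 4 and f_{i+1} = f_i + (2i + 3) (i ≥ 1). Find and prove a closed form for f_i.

Claim: f_i = i^2 + 2i + 1.

Base case: f_1 = 4, and 1^2 + 2·1 + 1 = 4.
Assume f_m = m^2 + 2m + 1.
Then f_{m+1} = f_m + (2m + 3) = (m^2 + 2m + 1) + (2m + 3) = m^2 + 4m + 4,
and (m+1)^2 + 2·(m+1) + 1 = m^2 + 4m + 4.
Hence f_i = i^2 + 2i + 1 for every i ≥ 1, by induction.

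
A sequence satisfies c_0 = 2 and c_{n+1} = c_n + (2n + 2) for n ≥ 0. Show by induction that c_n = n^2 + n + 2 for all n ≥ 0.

Base case: c_0 = 2, and 0^2 + 0 + 2 = 2.
Assume c_j = j^2 + j + 2.
Then c_{j+1} = c_j + (2j + 2) = (j^2 + j + 2) + (2j + 2) = j^2 + 3j + 4,
and (j+1)^2 + (j+1) + 2 = j^2 + 3j + 4.
This completes the inductive step, so c_n = n^2 + n + 2 for all n ≥ 0.

c_n = n^2 + n + 2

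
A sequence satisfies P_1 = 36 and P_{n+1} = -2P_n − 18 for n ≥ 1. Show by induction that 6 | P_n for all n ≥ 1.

Base case: P_1 = 36 = 6·6, so 6 | P_1.
Assume 6 | P_m, so P_m = 6t for some integer t.
Then P_{m+1} = -2P_m − 18 = -2·(6t) − 18 = 6(-2t − 3), so 6 | P_{m+1}.
Hence 6 | P_n for every n ≥ 1, by induction.

6 | P_n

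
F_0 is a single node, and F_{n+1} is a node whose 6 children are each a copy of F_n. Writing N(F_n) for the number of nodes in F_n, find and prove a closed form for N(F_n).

Claim: N(F_n) = (6^{n+1} − 1)/5.

Base case: N(F_0) = 1, and (6^{0+1} − 1)/5 = 1.
Assume N(F_k) = (6^{k+1} − 1)/5.
Then N(F_{k+1}) = 1 + 6N(F_k) = 1 + 6·(6^{k+1} − 1)/5 = 1 + (6^{k+2} − 6)/5 = (5 + 6^{k+2} − 6)/5 = (6^{k+2} − 1)/5.
Hence N(F_n) = (6^{n+1} − 1)/5 for every n ≥ 0, by induction.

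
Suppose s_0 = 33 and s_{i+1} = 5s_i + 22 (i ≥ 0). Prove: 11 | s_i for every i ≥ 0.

Base case: s_0 = 33 = 11·3, so 11 | s_0.
Assume 11 | s_m, so s_m = 11t for some integer t.
Then s_{m+1} = 5s_m + 22 = 5·(11t) + 22 = 11(5t + 2), so 11 | s_{m+1}.
Hence 11 | s_i for every i ≥ 0, by induction.

11 | s_i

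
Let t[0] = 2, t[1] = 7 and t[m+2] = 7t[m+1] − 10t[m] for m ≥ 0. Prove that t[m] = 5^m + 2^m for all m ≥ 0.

Base cases: t[0] = 2 and 5^0 + 2^0 = 2; t[1] = 7 and 5^1 + 2^1 = 7.
Assume t[i] = 5^i + 2^i for all 0 ≤ i ≤ j, where j ≥ 1.
Then t[j+1] = 7t[j] − 10t[j−1] = 7·(5^j + 2^j) − 10·(5^{j−1} + 2^{j−1}) = (7·5 − 10)5^{j−1} + (7·2 − 10)2^{j−1} = 25·5^{j−1} + 4·2^{j−1} = 5^{j+1} + 2^{j+1}.
So the formula holds for j+1, and by strong induction t[m] = 5^m + 2^m for all m ≥ 0.

t[m] = 5^m + 2^m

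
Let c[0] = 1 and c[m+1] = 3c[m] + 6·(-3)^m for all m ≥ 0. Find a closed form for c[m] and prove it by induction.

Claim: c[m] = 2·3^m − (-3)^m.

Base case: c[0] = 1, and 2·3^0 − (-3)^0 = 2 − 1 = 1.
Assume c[j] = 2·3^j − (-3)^j for some j ≥ 0.
Then c[j+1] = 3c[j] + 6·(-3)^j = 3·(2·3^j − (-3)^j) + 6·(-3)^j = 2·3^{j+1} − 3·(-3)^j + 6·(-3)^j = 2·3^{j+1} + 3·(-3)^j = 2·3^{j+1} − (-3)^{j+1}.
So the formula holds for j+1, and by induction c[m] = 2·3^m − (-3)^m for all m ≥ 0.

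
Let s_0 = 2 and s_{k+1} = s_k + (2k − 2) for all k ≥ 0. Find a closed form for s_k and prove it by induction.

Claim: s_k = k^2 − 3k + 2.

Base case: s_0 = 2, and 0^2 − 3·0 + 2 = 2.
Assume s_j = j^2 − 3j + 2.
Then s_{j+1} = s_j + (2j − 2) = (j^2 − 3j + 2) + (2j − 2) = j^2 − j,
and (j+1)^2 − 3·(j+1) + 2 = j^2 − j.
By induction, s_k = k^2 − 3k + 2 for all k ≥ 0.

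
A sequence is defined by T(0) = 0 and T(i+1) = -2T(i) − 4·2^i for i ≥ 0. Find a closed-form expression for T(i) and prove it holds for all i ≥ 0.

Claim: T(i) = (-2)^i − 2^i.

Base case: T(0) = 0, and (-2)^0 − 2^0 = 1 − 1 = 0.
Assume T(m) = (-2)^m − 2^m for some m ≥ 0.
Then T(m+1) = -2T(m) − 4·2^m = -2·((-2)^m − 2^m) − 4·2^m = (-2)^{m+1} + 2·2^m − 4·2^m = (-2)^{m+1} − 2·2^m = (-2)^{m+1} − 2^{m+1}.
Hence T(i) = (-2)^i − 2^i for every i ≥ 0, by induction.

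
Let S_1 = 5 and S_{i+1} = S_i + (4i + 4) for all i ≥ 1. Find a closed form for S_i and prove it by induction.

Claim: S_i = 2i^2 + 2i + 1.

Base case: S_1 = 5, and 2·1^2 + 2·1 + 1 = 5.
Assume S_j = 2j^2 + 2j + 1.
Then S_{j+1} = S_j + (4j + 4) = (2j^2 + 2j + 1) + (4j + 4) = 2j^2 + 6j + 5,
and 2·(j+1)^2 + 2·(j+1) + 1 = 2j^2 + 6j + 5.
Hence S_i = 2i^2 + 2i + 1 for every i ≥ 1, by induction.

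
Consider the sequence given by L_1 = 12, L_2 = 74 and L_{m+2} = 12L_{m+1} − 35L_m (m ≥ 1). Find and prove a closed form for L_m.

Claim: L_m = 5^m + 7^m.

Base cases: L_1 = 12 and 5^1 + 7^1 = 12; L_2 = 74 and 5^2 + 7^2 = 74.
Assume L_j = 5^j + 7^j for all 1 ≤ j ≤ r, where r ≥ 2.
Then L_{r+1} = 12L_r − 35L_{r−1} = 12·(5^r + 7^r) − 35·(5^{r−1} + 7^{r−1}) = (12·5 − 35)5^{r−1} + (12·7 − 35)7^{r−1} = 25·5^{r−1} + 49·7^{r−1} = 5^{r+1} + 7^{r+1}.
Hence L_m = 5^m + 7^m for every m ≥ 1, by strong induction.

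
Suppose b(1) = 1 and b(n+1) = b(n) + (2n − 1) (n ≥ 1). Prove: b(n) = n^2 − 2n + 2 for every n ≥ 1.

Base case: b(1) = 1, and 1^2 − 2·1 + 2 = 1.
Assume b(m) = m^2 − 2m + 2.
Then b(m+1) = b(m) + (2m − 1) = (m^2 − 2m + 2) + (2m − 1) = m^2 + 1,
and (m+1)^2 − 2·(m+1) + 2 = m^2 + 1.
Hence b(n) = n^2 − 2n + 2 for every n ≥ 1, by induction.

b(n) = n^2 − 2n + 2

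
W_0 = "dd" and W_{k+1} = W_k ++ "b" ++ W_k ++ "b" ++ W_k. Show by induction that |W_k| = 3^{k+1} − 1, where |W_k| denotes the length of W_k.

Base case: |W_0| = 2, and 3^{0+1} − 1 = 2.
Assume |W_m| = 3^{m+1} − 1.
Then |W_{m+1}| = 3|W_m| + 2 = 3(3^{m+1} − 1) + 2 = 3^{m+2} − 3 + 2 = 3^{m+2} − 1.
By induction, |W_k| = 3^{k+1} − 1 for all k ≥ 0.

|W_k| = 3^{k+1} − 1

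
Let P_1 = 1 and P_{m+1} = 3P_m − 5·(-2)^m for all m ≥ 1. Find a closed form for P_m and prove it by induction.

Claim: P_m = 3^m + (-2)^m.

Base case: P_1 = 1, and 3^1 + (-2)^1 = 3 − 2 = 1.
Assume P_j = 3^j + (-2)^j for some j ≥ 1.
Then P_{j+1} = 3P_j − 5·(-2)^j = 3·(3^j + (-2)^j) − 5·(-2)^j = 3^{j+1} + 3·(-2)^j − 5·(-2)^j = 3^{j+1} − 2·(-2)^j = 3^{j+1} + (-2)^{j+1}.
By induction, P_m = 3^m + (-2)^m for all m ≥ 1.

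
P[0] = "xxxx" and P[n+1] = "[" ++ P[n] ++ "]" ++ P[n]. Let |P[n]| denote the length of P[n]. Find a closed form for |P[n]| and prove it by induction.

Claim: |P[n]| = 6·2^n − 2.

Base case: |P[0]| = 4, and 6·2^0 − 2 = 4.
Assume |P[m]| = 6·2^m − 2.
Then |P[m+1]| = 1 + |P[m]| + 1 + |P[m]| = 2|P[m]| + 2 = 2(6·2^m − 2) + 2 = 6·2^{m+1} − 4 + 2 = 6·2^{m+1} − 2.
This completes the inductive step, so |P[n]| = 6·2^n − 2 for all n ≥ 0.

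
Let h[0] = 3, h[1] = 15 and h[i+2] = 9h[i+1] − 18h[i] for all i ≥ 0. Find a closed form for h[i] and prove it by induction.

Claim: h[i] = 2·6^i + 3^i.

Base cases: h[0] = 3 and 2·6^0 + 3^0 = 3; h[1] = 15 and 2·6^1 + 3^1 = 15.
Assume h[j] = 2·6^j + 3^j for all 0 ≤ j ≤ k, where k ≥ 1.
Then h[k+1] = 9h[k] − 18h[k−1] = 9·(2·6^k + 3^k) − 18·(2·6^{k−1} + 3^{k−1}) = 2·(9·6 − 18)6^{k−1} + (9·3 − 18)3^{k−1} = 72·6^{k−1} + 9·3^{k−1} = 2·6^{k+1} + 3^{k+1}.
By strong induction, h[i] = 2·6^i + 3^i for all i ≥ 0.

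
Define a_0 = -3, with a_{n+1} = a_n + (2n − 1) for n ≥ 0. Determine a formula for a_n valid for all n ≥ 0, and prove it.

Claim: a_n = n^2 − 2n − 3.

Base case: a_0 = -3, and 0^2 − 2·0 − 3 = -3.
Assume a_m = m^2 − 2m − 3.
Then a_{m+1} = a_m + (2m − 1) = (m^2 − 2m − 3) + (2m − 1) = m^2 − 4,
and (m+1)^2 − 2·(m+1) − 3 = m^2 − 4.
By induction, a_n = n^2 − 2n − 3 for all n ≥ 0.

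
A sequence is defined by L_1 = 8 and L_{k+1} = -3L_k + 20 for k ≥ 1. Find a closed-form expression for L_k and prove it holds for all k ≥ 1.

Claim: L_k = -(-3)^k + 5.

Base case: L_1 = 8, and -(-3)^1 + 5 = 3 + 5 = 8.
Assume L_m = -(-3)^m + 5 for some m ≥ 1.
Then L_{m+1} = -3L_m + 20 = -3·(-(-3)^m + 5) + 20 = 3·(-3)^m − 15 + 20 = -(-3)^{m+1} + 5.
So the formula holds for m+1, and by induction L_k = -(-3)^k + 5 for all k ≥ 1.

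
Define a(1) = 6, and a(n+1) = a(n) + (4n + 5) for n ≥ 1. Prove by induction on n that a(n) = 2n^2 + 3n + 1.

Base case: a(1) = 6, and 2·1^2 + 3·1 + 1 = 6.
Assume a(r) = 2r^2 + 3r + 1.
Then a(r+1) = a(r) + (4r + 5) = (2r^2 + 3r + 1) + (4r + 5) = 2r^2 + 7r + 6,
and 2·(r+1)^2 + 3·(r+1) + 1 = 2r^2 + 7r + 6.
This completes the inductive step, so a(n) = 2n^2 + 3n + 1 for all n ≥ 1.

a(n) = 2n^2 + 3n + 1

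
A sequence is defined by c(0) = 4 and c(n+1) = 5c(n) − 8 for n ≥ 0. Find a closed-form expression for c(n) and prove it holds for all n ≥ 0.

Claim: c(n) = 2·5^n + 2.

Base case: c(0) = 4, and 2·5^0 + 2 = 2 + 2 = 4.
Assume c(r) = 2·5^r + 2 for some r ≥ 0.
Then c(r+1) = 5c(r) − 8 = 5·(2·5^r + 2) − 8 = 10·5^r + 10 − 8 = 2·5^{r+1} + 2.
Hence c(n) = 2·5^n + 2 for every n ≥ 0, by induction.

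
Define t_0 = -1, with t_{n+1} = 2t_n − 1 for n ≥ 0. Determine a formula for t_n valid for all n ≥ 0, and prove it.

Claim: t_n = -2^{n+1} + 1.

Base case: t_0 = -1, and -2^{0+1} + 1 = -2 + 1 = -1.
Assume t_r = -2^{r+1} + 1 for some r ≥ 0.
Then t_{r+1} = 2t_r − 1 = 2·(-2^{r+1} + 1) − 1 = -2^{r+2} + 2 − 1 = -2^{r+2} + 1.
This completes the inductive step, so t_n = -2^{n+1} + 1 for all n ≥ 0.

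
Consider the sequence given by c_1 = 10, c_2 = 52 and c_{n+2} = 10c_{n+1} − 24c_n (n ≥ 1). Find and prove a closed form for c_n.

Claim: c_n = 6^n + 4^n.

Base cases: c_1 = 10 and 6^1 + 4^1 = 10; c_2 = 52 and 6^2 + 4^2 = 52.
Assume c_i = 6^i + 4^i for all 1 ≤ i ≤ j, where j ≥ 2.
Then c_{j+1} = 10c_j − 24c_{j−1} = 10·(6^j + 4^j) − 24·(6^{j−1} + 4^{j−1}) = (10·6 − 24)6^{j−1} + (10·4 − 24)4^{j−1} = 36·6^{j−1} + 16·4^{j−1} = 6^{j+1} + 4^{j+1}.
By strong induction, c_n = 6^n + 4^n for all n ≥ 1.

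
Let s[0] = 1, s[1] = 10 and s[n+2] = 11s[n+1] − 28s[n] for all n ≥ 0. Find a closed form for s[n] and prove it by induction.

Claim: s[n] = -4^n + 2·7^n.

Base cases: s[0] = 1 and -4^0 + 2·7^0 = 1; s[1] = 10 and -4^1 + 2·7^1 = 10.
Assume s[i] = -4^i + 2·7^i for all 0 ≤ i ≤ j, where j ≥ 1.
Then s[j+1] = 11s[j] − 28s[j−1] = 11·(-4^j + 2·7^j) − 28·(-4^{j−1} + 2·7^{j−1}) = -(11·4 − 28)4^{j−1} + 2·(11·7 − 28)7^{j−1} = -16·4^{j−1} + 98·7^{j−1} = -4^{j+1} + 2·7^{j+1}.
So the formula holds for j+1, and by strong induction s[n] = -4^n + 2·7^n for all n ≥ 0.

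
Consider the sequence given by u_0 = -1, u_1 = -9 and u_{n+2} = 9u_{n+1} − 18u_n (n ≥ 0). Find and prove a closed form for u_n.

Claim: u_n = 3^n − 2·6^n.

Base cases: u_0 = -1 and 3^0 − 2·6^0 = -1; u_1 = -9 and 3^1 − 2·6^1 = -9.
Assume u_j = 3^j − 2·6^j for all 0 ≤ j ≤ k, where k ≥ 1.
Then u_{k+1} = 9u_k − 18u_{k−1} = 9·(3^k − 2·6^k) − 18·(3^{k−1} − 2·6^{k−1}) = (9·3 − 18)3^{k−1} − 2·(9·6 − 18)6^{k−1} = 9·3^{k−1} − 72·6^{k−1} = 3^{k+1} − 2·6^{k+1}.
Hence u_n = 3^n − 2·6^n for every n ≥ 0, by strong induction.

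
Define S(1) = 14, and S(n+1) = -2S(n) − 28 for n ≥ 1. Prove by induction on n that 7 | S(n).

Base case: S(1) = 14 = 7·2, so 7 | S(1).
Assume 7 | S(k), so S(k) = 7t for some integer t.
Then S(k+1) = -2S(k) − 28 = -2·(7t) − 28 = 7(-2t − 4), so 7 | S(k+1).
Hence 7 | S(n) for every n ≥ 1, by induction.

7 | S(n)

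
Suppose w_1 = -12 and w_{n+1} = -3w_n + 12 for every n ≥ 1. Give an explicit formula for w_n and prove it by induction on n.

Claim: w_n = 5·(-3)^n + 3.

Base case: w_1 = -12, and 5·(-3)^1 + 3 = -15 + 3 = -12.
Assume w_r = 5·(-3)^r + 3 for some r ≥ 1.
Then w_{r+1} = -3w_r + 12 = -3·(5·(-3)^r + 3) + 12 = -15·(-3)^r − 9 + 12 = 5·(-3)^{r+1} + 3.
So the formula holds for r+1, and by induction w_n = 5·(-3)^n + 3 for all n ≥ 1.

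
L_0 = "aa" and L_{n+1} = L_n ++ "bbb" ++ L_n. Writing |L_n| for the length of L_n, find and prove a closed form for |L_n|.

Claim: |L_n| = 5·2^n − 3.

Base case: |L_0| = 2, and 5·2^0 − 3 = 2.
Assume |L_m| = 5·2^m − 3.
Then |L_{m+1}| = |L_m| + 3 + |L_m| = 2|L_m| + 3 = 2(5·2^m − 3) + 3 = 5·2^{m+1} − 6 + 3 = 5·2^{m+1} − 3.
This completes the inductive step, so |L_n| = 5·2^n − 3 for all n ≥ 0.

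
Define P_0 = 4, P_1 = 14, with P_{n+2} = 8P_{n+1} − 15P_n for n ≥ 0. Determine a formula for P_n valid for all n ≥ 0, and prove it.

Claim: P_n = 3·3^n + 5^n.

Base cases: P_0 = 4 and 3·3^0 + 5^0 = 4; P_1 = 14 and 3·3^1 + 5^1 = 14.
Assume P_i = 3·3^i + 5^i for all 0 ≤ i ≤ j, where j ≥ 1.
Then P_{j+1} = 8P_j − 15P_{j−1} = 8·(3·3^j + 5^j) − 15·(3·3^{j−1} + 5^{j−1}) = 3·(8·3 − 15)3^{j−1} + (8·5 − 15)5^{j−1} = 27·3^{j−1} + 25·5^{j−1} = 3·3^{j+1} + 5^{j+1}.
By strong induction, P_n = 3·3^n + 5^n for all n ≥ 0.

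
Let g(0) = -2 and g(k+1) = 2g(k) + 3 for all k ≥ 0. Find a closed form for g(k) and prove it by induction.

Claim: g(k) = 2^k − 3.

Base case: g(0) = -2, and 2^0 − 3 = 1 − 3 = -2.
Assume g(m) = 2^m − 3 for some m ≥ 0.
Then g(m+1) = 2g(m) + 3 = 2·(2^m − 3) + 3 = 2^{m+1} − 6 + 3 = 2^{m+1} − 3.
Hence g(k) = 2^k − 3 for every k ≥ 0, by induction.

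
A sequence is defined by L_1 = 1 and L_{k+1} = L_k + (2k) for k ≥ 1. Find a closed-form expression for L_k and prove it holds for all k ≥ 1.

Claim: L_k = k^2 − k + 1.

Base case: L_1 = 1, and 1^2 − 1 + 1 = 1.
Assume L_r = r^2 − r + 1.
Then L_{r+1} = L_r + (2r) = (r^2 − r + 1) + (2r) = r^2 + r + 1,
and (r+1)^2 − (r+1) + 1 = r^2 + r + 1.
By induction, L_k = k^2 − k + 1 for all k ≥ 1.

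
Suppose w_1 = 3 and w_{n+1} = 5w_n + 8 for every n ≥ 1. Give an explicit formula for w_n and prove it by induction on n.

Claim: w_n = 5^n − 2.

Base case: w_1 = 3, and 5^1 − 2 = 5 − 2 = 3.
Assume w_r = 5^r − 2 for some r ≥ 1.
Then w_{r+1} = 5w_r + 8 = 5·(5^r − 2) + 8 = 5^{r+1} − 10 + 8 = 5^{r+1} − 2.
Hence w_n = 5^n − 2 for every n ≥ 1, by induction.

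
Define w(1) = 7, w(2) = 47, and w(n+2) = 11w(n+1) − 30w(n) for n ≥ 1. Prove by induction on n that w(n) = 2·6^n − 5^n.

Base cases: w(1) = 7 and 2·6^1 − 5^1 = 7; w(2) = 47 and 2·6^2 − 5^2 = 47.
Assume w(i) = 2·6^i − 5^i for all 1 ≤ i ≤ j, where j ≥ 2.
Then w(j+1) = 11w(j) − 30w(j−1) = 11·(2·6^j − 5^j) − 30·(2·6^{j−1} − 5^{j−1}) = 2·(11·6 − 30)6^{j−1} − (11·5 − 30)5^{j−1} = 72·6^{j−1} − 25·5^{j−1} = 2·6^{j+1} − 5^{j+1}.
Hence w(n) = 2·6^n − 5^n for every n ≥ 1, by strong induction.

w(n) = 2·6^n − 5^n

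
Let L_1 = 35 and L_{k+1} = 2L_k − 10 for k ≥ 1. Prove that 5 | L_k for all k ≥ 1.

Base case: L_1 = 35 = 5·7, so 5 | L_1.
Assume 5 | L_m, so L_m = 5t for some integer t.
Then L_{m+1} = 2L_m − 10 = 2·(5t) − 10 = 5(2t − 2), so 5 | L_{m+1}.
By induction, 5 | L_k for all k ≥ 1.

5 | L_k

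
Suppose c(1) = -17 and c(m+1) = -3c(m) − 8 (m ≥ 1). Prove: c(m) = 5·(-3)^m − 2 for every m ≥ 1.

Base case: c(1) = -17, and 5·(-3)^1 − 2 = -15 − 2 = -17.
Assume c(k) = 5·(-3)^k − 2 for some k ≥ 1.
Then c(k+1) = -3c(k) − 8 = -3·(5·(-3)^k − 2) − 8 = -15·(-3)^k + 6 − 8 = 5·(-3)^{k+1} − 2.
By induction, c(m) = 5·(-3)^m − 2 for all m ≥ 1.

c(m) = 5·(-3)^m − 2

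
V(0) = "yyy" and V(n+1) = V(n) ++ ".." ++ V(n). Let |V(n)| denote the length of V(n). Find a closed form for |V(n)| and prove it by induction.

Claim: |V(n)| = 5·2^n − 2.

Base case: |V(0)| = 3, and 5·2^0 − 2 = 3.
Assume |V(j)| = 5·2^j − 2.
Then |V(j+1)| = |V(j)| + 2 + |V(j)| = 2|V(j)| + 2 = 2(5·2^j − 2) + 2 = 5·2^{j+1} − 4 + 2 = 5·2^{j+1} − 2.
By induction, |V(n)| = 5·2^n − 2 for all n ≥ 0.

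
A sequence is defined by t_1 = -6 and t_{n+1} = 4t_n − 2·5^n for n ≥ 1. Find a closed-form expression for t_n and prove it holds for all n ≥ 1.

Claim: t_n = 4^n − 2·5^n.

Base case: t_1 = -6, and 4^1 − 2·5^1 = 4 − 10 = -6.
Assume t_j = 4^j − 2·5^j for some j ≥ 1.
Then t_{j+1} = 4t_j − 2·5^j = 4·(4^j − 2·5^j) − 2·5^j = 4^{j+1} − 8·5^j − 2·5^j = 4^{j+1} − 10·5^j = 4^{j+1} − 2·5^{j+1}.
By induction, t_n = 4^n − 2·5^n for all n ≥ 1.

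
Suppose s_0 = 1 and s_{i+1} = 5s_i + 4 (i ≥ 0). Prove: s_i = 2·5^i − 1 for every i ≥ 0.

Base case: s_0 = 1, and 2·5^0 − 1 = 2 − 1 = 1.
Assume s_m = 2·5^m − 1 for some m ≥ 0.
Then s_{m+1} = 5s_m + 4 = 5·(2·5^m − 1) + 4 = 10·5^m − 5 + 4 = 2·5^{m+1} − 1.
Hence s_i = 2·5^i − 1 for every i ≥ 0, by induction.

s_i = 2·5^i − 1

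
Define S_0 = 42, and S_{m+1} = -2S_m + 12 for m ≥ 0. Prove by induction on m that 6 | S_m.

Base case: S_0 = 42 = 6·7, so 6 | S_0.
Assume 6 | S_k, so S_k = 6t for some integer t.
Then S_{k+1} = -2S_k + 12 = -2·(6t) + 12 = 6(-2t + 2), so 6 | S_{k+1}.
Hence 6 | S_m for every m ≥ 0, by induction.

6 | S_m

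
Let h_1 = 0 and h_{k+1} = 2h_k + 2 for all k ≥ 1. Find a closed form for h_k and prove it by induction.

Claim: h_k = 2^k − 2.

Base case: h_1 = 0, and 2^1 − 2 = 2 − 2 = 0.
Assume h_r = 2^r − 2 for some r ≥ 1.
Then h_{r+1} = 2h_r + 2 = 2·(2^r − 2) + 2 = 2^{r+1} − 4 + 2 = 2^{r+1} − 2.
This completes the inductive step, so h_k = 2^k − 2 for all k ≥ 1.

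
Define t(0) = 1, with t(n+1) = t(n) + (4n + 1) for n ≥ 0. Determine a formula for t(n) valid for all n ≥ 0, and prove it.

Claim: t(n) = 2n^2 − n + 1.

Base case: t(0) = 1, and 2·0^2 − 0 + 1 = 1.
Assume t(r) = 2r^2 − r + 1.
Then t(r+1) = t(r) + (4r + 1) = (2r^2 − r + 1) + (4r + 1) = 2r^2 + 3r + 2,
and 2·(r+1)^2 − (r+1) + 1 = 2r^2 + 3r + 2.
By induction, t(n) = 2n^2 − n + 1 for all n ≥ 0.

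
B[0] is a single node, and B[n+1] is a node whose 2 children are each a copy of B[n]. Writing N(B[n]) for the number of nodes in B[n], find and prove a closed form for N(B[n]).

Claim: N(B[n]) = 2^{n+1} − 1.

Base case: N(B[0]) = 1, and 2^{0+1} − 1 = 1.
Assume N(B[m]) = 2^{m+1} − 1.
Then N(B[m+1]) = 1 + 2N(B[m]) = 1 + 2(2^{m+1} − 1) = 2^{m+2} − 2 + 1 = 2^{m+2} − 1.
This completes the inductive step, so N(B[n]) = 2^{n+1} − 1 for all n ≥ 0.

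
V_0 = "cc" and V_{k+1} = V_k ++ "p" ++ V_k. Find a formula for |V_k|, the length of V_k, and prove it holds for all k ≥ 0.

Claim: |V_k| = 3·2^k − 1.

Base case: |V_0| = 2, and 3·2^0 − 1 = 2.
Assume |V_m| = 3·2^m − 1.
Then |V_{m+1}| = |V_m| + 1 + |V_m| = 2|V_m| + 1 = 2(3·2^m − 1) + 1 = 3·2^{m+1} − 2 + 1 = 3·2^{m+1} − 1.
By induction, |V_k| = 3·2^k − 1 for all k ≥ 0.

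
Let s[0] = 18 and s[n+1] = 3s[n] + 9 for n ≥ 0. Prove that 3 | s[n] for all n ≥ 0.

Base case: s[0] = 18 = 3·6, so 3 | s[0].
Assume 3 | s[m], so s[m] = 3t for some integer t.
Then s[m+1] = 3s[m] + 9 = 3·(3t) + 9 = 3(3t + 3), so 3 | s[m+1].
This completes the inductive step, so 3 | s[n] for all n ≥ 0.

3 | s[n]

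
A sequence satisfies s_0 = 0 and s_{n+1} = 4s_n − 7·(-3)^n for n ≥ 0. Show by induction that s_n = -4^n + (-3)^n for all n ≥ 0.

Base case: s_0 = 0, and -4^0 + (-3)^0 = -1 + 1 = 0.
Assume s_j = -4^j + (-3)^j for some j ≥ 0.
Then s_{j+1} = 4s_j − 7·(-3)^j = 4·(-4^j + (-3)^j) − 7·(-3)^j = -4^{j+1} + 4·(-3)^j − 7·(-3)^j = -4^{j+1} − 3·(-3)^j = -4^{j+1} + (-3)^{j+1}.
This completes the inductive step, so s_n = -4^n + (-3)^n for all n ≥ 0.

s_n = -4^n + (-3)^n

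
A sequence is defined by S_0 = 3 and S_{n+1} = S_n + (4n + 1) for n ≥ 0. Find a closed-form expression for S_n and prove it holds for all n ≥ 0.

Claim: S_n = 2n^2 − n + 3.

Base case: S_0 = 3, and 2·0^2 − 0 + 3 = 3.
Assume S_r = 2r^2 − r + 3.
Then S_{r+1} = S_r + (4r + 1) = (2r^2 − r + 3) + (4r + 1) = 2r^2 + 3r + 4,
and 2·(r+1)^2 − (r+1) + 3 = 2r^2 + 3r + 4.
This completes the inductive step, so S_n = 2n^2 − n + 3 for all n ≥ 0.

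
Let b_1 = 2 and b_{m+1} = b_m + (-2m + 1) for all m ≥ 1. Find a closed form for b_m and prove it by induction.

Claim: b_m = -m^2 + 2m + 1.

Base case: b_1 = 2, and -1^2 + 2·1 + 1 = 2.
Assume b_j = -j^2 + 2j + 1.
Then b_{j+1} = b_j + (-2j + 1) = (-j^2 + 2j + 1) + (-2j + 1) = -j^2 + 2,
and -(j+1)^2 + 2·(j+1) + 1 = -j^2 + 2.
By induction, b_m = -m^2 + 2m + 1 for all m ≥ 1.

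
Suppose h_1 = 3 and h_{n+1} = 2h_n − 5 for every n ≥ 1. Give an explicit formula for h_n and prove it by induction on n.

Claim: h_n = -2^n + 5.

Base case: h_1 = 3, and -2^1 + 5 = -2 + 5 = 3.
Assume h_j = -2^j + 5 for some j ≥ 1.
Then h_{j+1} = 2h_j − 5 = 2·(-2^j + 5) − 5 = -2^{j+1} + 10 − 5 = -2^{j+1} + 5.
Hence h_n = -2^n + 5 for every n ≥ 1, by induction.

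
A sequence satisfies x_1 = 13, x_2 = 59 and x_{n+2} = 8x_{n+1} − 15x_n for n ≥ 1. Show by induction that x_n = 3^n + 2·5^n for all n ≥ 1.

Base cases: x_1 = 13 and 3^1 + 2·5^1 = 13; x_2 = 59 and 3^2 + 2·5^2 = 59.
Assume x_i = 3^i + 2·5^i for all 1 ≤ i ≤ j, where j ≥ 2.
Then x_{j+1} = 8x_j − 15x_{j−1} = 8·(3^j + 2·5^j) − 15·(3^{j−1} + 2·5^{j−1}) = (8·3 − 15)3^{j−1} + 2·(8·5 − 15)5^{j−1} = 9·3^{j−1} + 50·5^{j−1} = 3^{j+1} + 2·5^{j+1}.
This completes the inductive step, so x_n = 3^n + 2·5^n for all n ≥ 1.

x_n = 3^n + 2·5^n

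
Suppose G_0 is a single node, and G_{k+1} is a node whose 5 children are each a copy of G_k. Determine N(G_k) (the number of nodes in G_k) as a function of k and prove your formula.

Claim: N(G_k) = (5^{k+1} − 1)/4.

Base case: N(G_0) = 1, and (5^{0+1} − 1)/4 = 1.
Assume N(G_m) = (5^{m+1} − 1)/4.
Then N(G_{m+1}) = 1 + 5N(G_m) = 1 + 5·(5^{m+1} − 1)/4 = 1 + (5^{m+2} − 5)/4 = (4 + 5^{m+2} − 5)/4 = (5^{m+2} − 1)/4.
Hence N(G_k) = (5^{k+1} − 1)/4 for every k ≥ 0, by induction.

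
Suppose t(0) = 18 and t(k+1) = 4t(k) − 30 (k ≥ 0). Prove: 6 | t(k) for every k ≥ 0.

Base case: t(0) = 18 = 6·3, so 6 | t(0).
Assume 6 | t(m), so t(m) = 6s for some integer s.
Then t(m+1) = 4t(m) − 30 = 4·(6s) − 30 = 6(4s − 5), so 6 | t(m+1).
This completes the inductive step, so 6 | t(k) for all k ≥ 0.

6 | t(k)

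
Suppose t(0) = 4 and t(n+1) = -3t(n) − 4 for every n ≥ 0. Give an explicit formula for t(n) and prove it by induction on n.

Claim: t(n) = 5·(-3)^n − 1.

Base case: t(0) = 4, and 5·(-3)^0 − 1 = 5 − 1 = 4.
Assume t(k) = 5·(-3)^k − 1 for some k ≥ 0.
Then t(k+1) = -3t(k) − 4 = -3·(5·(-3)^k − 1) − 4 = -15·(-3)^k + 3 − 4 = 5·(-3)^{k+1} − 1.
Hence t(n) = 5·(-3)^n − 1 for every n ≥ 0, by induction.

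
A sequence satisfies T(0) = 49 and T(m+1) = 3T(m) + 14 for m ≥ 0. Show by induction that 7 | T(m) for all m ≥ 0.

Base case: T(0) = 49 = 7·7, so 7 | T(0).
Assume 7 | T(k), so T(k) = 7t for some integer t.
Then T(k+1) = 3T(k) + 14 = 3·(7t) + 14 = 7(3t + 2), so 7 | T(k+1).
So the property holds for k+1, and by induction 7 | T(m) for all m ≥ 0.

7 | T(m)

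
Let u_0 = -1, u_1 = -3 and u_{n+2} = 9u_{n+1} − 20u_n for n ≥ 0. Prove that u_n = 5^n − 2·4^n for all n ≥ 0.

Base cases: u_0 = -1 and 5^0 − 2·4^0 = -1; u_1 = -3 and 5^1 − 2·4^1 = -3.
Assume u_i = 5^i − 2·4^i for all 0 ≤ i ≤ j, where j ≥ 1.
Then u_{j+1} = 9u_j − 20u_{j−1} = 9·(5^j − 2·4^j) − 20·(5^{j−1} − 2·4^{j−1}) = (9·5 − 20)5^{j−1} − 2·(9·4 − 20)4^{j−1} = 25·5^{j−1} − 32·4^{j−1} = 5^{j+1} − 2·4^{j+1}.
Hence u_n = 5^n − 2·4^n for every n ≥ 0, by strong induction.

u_n = 5^n − 2·4^n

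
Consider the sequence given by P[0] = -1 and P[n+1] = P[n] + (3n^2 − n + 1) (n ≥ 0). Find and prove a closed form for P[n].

Claim: P[n] = n^3 − 2n^2 + 2n − 1.

Base case: P[0] = -1, and 0^3 − 2·0^2 + 2·0 − 1 = -1.
Assume P[k] = k^3 − 2k^2 + 2k − 1.
Then P[k+1] = P[k] + (3k^2 − k + 1) = (k^3 − 2k^2 + 2k − 1) + (3k^2 − k + 1) = k^3 + k^2 + k,
and (k+1)^3 − 2·(k+1)^2 + 2·(k+1) − 1 = k^3 + k^2 + k.
This completes the inductive step, so P[n] = n^3 − 2n^2 + 2n − 1 for all n ≥ 0.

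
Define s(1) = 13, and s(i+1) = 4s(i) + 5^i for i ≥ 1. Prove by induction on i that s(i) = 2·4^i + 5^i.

Base case: s(1) = 13, and 2·4^1 + 5^1 = 8 + 5 = 13.
Assume s(m) = 2·4^m + 5^m for some m ≥ 1.
Then s(m+1) = 4s(m) + 5^m = 4·(2·4^m + 5^m) + 5^m = 2·4^{m+1} + 4·5^m + 5^m = 2·4^{m+1} + 5·5^m = 2·4^{m+1} + 5^{m+1}.
So the formula holds for m+1, and by induction s(i) = 2·4^i + 5^i for all i ≥ 1.

s(i) = 2·4^i + 5^i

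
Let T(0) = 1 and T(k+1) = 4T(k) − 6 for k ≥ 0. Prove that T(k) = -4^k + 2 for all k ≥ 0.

Base case: T(0) = 1, and -4^0 + 2 = -1 + 2 = 1.
Assume T(j) = -4^j + 2 for some j ≥ 0.
Then T(j+1) = 4T(j) − 6 = 4·(-4^j + 2) − 6 = -4^{j+1} + 8 − 6 = -4^{j+1} + 2.
Hence T(k) = -4^k + 2 for every k ≥ 0, by induction.

T(k) = -4^k + 2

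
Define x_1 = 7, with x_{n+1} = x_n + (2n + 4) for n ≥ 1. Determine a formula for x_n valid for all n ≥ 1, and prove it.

Claim: x_n = n^2 + 3n + 3.

Base case: x_1 = 7, and 1^2 + 3·1 + 3 = 7.
Assume x_r = r^2 + 3r + 3.
Then x_{r+1} = x_r + (2r + 4) = (r^2 + 3r + 3) + (2r + 4) = r^2 + 5r + 7,
and (r+1)^2 + 3·(r+1) + 3 = r^2 + 5r + 7.
By induction, x_n = n^2 + 3n + 3 for all n ≥ 1.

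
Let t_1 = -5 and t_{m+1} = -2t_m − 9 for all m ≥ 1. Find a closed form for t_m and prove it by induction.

Claim: t_m = (-2)^m − 3.

Base case: t_1 = -5, and (-2)^1 − 3 = -2 − 3 = -5.
Assume t_r = (-2)^r − 3 for some r ≥ 1.
Then t_{r+1} = -2t_r − 9 = -2·((-2)^r − 3) − 9 = -2·(-2)^r + 6 − 9 = (-2)^{r+1} − 3.
Hence t_m = (-2)^m − 3 for every m ≥ 1, by induction.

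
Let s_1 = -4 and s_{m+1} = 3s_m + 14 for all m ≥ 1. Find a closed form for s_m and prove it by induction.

Claim: s_m = 3^m − 7.

Base case: s_1 = -4, and 3^1 − 7 = 3 − 7 = -4.
Assume s_r = 3^r − 7 for some r ≥ 1.
Then s_{r+1} = 3s_r + 14 = 3·(3^r − 7) + 14 = 3^{r+1} − 21 + 14 = 3^{r+1} − 7.
Hence s_m = 3^m − 7 for every m ≥ 1, by induction.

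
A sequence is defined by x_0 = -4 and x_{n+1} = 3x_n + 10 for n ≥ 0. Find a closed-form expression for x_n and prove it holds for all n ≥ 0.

Claim: x_n = 3^n − 5.

Base case: x_0 = -4, and 3^0 − 5 = 1 − 5 = -4.
Assume x_j = 3^j − 5 for some j ≥ 0.
Then x_{j+1} = 3x_j + 10 = 3·(3^j − 5) + 10 = 3^{j+1} − 15 + 10 = 3^{j+1} − 5.
By induction, x_n = 3^n − 5 for all n ≥ 0.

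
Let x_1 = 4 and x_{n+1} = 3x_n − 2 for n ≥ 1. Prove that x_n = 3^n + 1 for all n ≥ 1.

Base case: x_1 = 4, and 3^1 + 1 = 3 + 1 = 4.
Assume x_j = 3^j + 1 for some j ≥ 1.
Then x_{j+1} = 3x_j − 2 = 3·(3^j + 1) − 2 = 3^{j+1} + 3 − 2 = 3^{j+1} + 1.
This completes the inductive step, so x_n = 3^n + 1 for all n ≥ 1.

x_n = 3^n + 1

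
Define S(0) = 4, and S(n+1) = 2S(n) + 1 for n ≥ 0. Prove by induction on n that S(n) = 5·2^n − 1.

Base case: S(0) = 4, and 5·2^0 − 1 = 5 − 1 = 4.
Assume S(k) = 5·2^k − 1 for some k ≥ 0.
Then S(k+1) = 2S(k) + 1 = 2·(5·2^k − 1) + 1 = 10·2^k − 2 + 1 = 5·2^{k+1} − 1.
By induction, S(n) = 5·2^n − 1 for all n ≥ 0.

S(n) = 5·2^n − 1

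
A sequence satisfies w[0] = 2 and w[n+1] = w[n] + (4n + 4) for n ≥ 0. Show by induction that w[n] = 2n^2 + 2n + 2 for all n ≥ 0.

Base case: w[0] = 2, and 2·0^2 + 2·0 + 2 = 2.
Assume w[j] = 2j^2 + 2j + 2.
Then w[j+1] = w[j] + (4j + 4) = (2j^2 + 2j + 2) + (4j + 4) = 2j^2 + 6j + 6,
and 2·(j+1)^2 + 2·(j+1) + 2 = 2j^2 + 6j + 6.
This completes the inductive step, so w[n] = 2n^2 + 2n + 2 for all n ≥ 0.

w[n] = 2n^2 + 2n + 2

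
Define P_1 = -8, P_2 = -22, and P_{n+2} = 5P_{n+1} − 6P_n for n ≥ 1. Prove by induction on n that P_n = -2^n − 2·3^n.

Base cases: P_1 = -8 and -2^1 − 2·3^1 = -8; P_2 = -22 and -2^2 − 2·3^2 = -22.
Assume P_i = -2^i − 2·3^i for all 1 ≤ i ≤ j, where j ≥ 2.
Then P_{j+1} = 5P_j − 6P_{j−1} = 5·(-2^j − 2·3^j) − 6·(-2^{j−1} − 2·3^{j−1}) = -(5·2 − 6)2^{j−1} − 2·(5·3 − 6)3^{j−1} = -4·2^{j−1} − 18·3^{j−1} = -2^{j+1} − 2·3^{j+1}.
By strong induction, P_n = -2^n − 2·3^n for all n ≥ 1.

P_n = -2^n − 2·3^n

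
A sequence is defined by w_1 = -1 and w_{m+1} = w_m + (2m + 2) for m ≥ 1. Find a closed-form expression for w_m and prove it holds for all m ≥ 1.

Claim: w_m = m^2 + m − 3.

Base case: w_1 = -1, and 1^2 + 1 − 3 = -1.
Assume w_k = k^2 + k − 3.
Then w_{k+1} = w_k + (2k + 2) = (k^2 + k − 3) + (2k + 2) = k^2 + 3k − 1,
and (k+1)^2 + (k+1) − 3 = k^2 + 3k − 1.
This completes the inductive step, so w_m = m^2 + m − 3 for all m ≥ 1.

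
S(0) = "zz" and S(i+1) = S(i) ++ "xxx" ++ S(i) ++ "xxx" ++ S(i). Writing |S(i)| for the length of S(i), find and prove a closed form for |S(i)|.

Claim: |S(i)| = 5·3^i − 3.

Base case: |S(0)| = 2, and 5·3^0 − 3 = 2.
Assume |S(k)| = 5·3^k − 3.
Then |S(k+1)| = 3|S(k)| + 6 = 3(5·3^k − 3) + 6 = 5·3^{k+1} − 9 + 6 = 5·3^{k+1} − 3.
So the formula holds for k+1, and by induction |S(i)| = 5·3^i − 3 for all i ≥ 0.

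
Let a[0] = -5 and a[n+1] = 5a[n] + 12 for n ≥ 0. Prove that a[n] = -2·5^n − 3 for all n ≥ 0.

Base case: a[0] = -5, and -2·5^0 − 3 = -2 − 3 = -5.
Assume a[m] = -2·5^m − 3 for some m ≥ 0.
Then a[m+1] = 5a[m] + 12 = 5·(-2·5^m − 3) + 12 = -10·5^m − 15 + 12 = -2·5^{m+1} − 3.
By induction, a[n] = -2·5^n − 3 for all n ≥ 0.

a[n] = -2·5^n − 3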